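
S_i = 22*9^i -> [22, 198, 1782, 16038, 144342]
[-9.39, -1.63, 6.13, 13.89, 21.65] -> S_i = -9.39 + 7.76*i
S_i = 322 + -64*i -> [322, 258, 194, 130, 66]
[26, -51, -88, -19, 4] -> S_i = Random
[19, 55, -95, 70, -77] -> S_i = Random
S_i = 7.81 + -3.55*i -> [7.81, 4.26, 0.71, -2.84, -6.39]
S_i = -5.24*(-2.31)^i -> [-5.24, 12.1, -27.96, 64.59, -149.2]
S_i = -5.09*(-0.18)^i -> [-5.09, 0.92, -0.16, 0.03, -0.01]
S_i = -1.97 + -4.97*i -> [-1.97, -6.94, -11.91, -16.88, -21.85]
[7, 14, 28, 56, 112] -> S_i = 7*2^i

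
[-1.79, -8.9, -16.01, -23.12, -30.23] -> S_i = -1.79 + -7.11*i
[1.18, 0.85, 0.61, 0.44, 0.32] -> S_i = 1.18*0.72^i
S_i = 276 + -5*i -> [276, 271, 266, 261, 256]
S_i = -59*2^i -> [-59, -118, -236, -472, -944]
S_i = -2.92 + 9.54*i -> [-2.92, 6.62, 16.16, 25.7, 35.24]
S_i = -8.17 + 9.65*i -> [-8.17, 1.48, 11.13, 20.78, 30.43]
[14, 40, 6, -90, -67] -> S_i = Random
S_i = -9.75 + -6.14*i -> [-9.75, -15.89, -22.03, -28.17, -34.31]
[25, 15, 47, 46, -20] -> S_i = Random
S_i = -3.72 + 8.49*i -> [-3.72, 4.77, 13.26, 21.75, 30.24]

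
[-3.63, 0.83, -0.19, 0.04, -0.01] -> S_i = -3.63*(-0.23)^i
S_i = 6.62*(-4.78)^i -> [6.62, -31.64, 151.26, -723.01, 3455.97]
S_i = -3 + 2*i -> [-3, -1, 1, 3, 5]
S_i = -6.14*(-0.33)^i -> [-6.14, 2.03, -0.67, 0.22, -0.07]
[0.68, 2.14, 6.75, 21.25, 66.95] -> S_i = 0.68*3.15^i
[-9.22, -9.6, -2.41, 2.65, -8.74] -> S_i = Random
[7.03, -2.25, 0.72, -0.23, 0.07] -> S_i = 7.03*(-0.32)^i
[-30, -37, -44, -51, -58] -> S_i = -30 + -7*i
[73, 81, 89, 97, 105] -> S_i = 73 + 8*i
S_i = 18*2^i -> [18, 36, 72, 144, 288]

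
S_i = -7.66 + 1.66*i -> [-7.66, -6.0, -4.34, -2.68, -1.02]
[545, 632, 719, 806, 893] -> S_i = 545 + 87*i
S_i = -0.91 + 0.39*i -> [-0.91, -0.52, -0.13, 0.26, 0.65]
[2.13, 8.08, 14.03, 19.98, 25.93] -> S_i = 2.13 + 5.95*i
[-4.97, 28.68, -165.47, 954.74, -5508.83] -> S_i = -4.97*(-5.77)^i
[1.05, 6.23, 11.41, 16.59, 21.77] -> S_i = 1.05 + 5.18*i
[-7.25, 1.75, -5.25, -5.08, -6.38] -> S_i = Random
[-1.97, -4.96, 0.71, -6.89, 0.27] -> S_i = Random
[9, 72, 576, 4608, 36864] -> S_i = 9*8^i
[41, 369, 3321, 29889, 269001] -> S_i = 41*9^i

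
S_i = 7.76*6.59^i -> [7.76, 51.14, 337.0, 2220.84, 14635.36]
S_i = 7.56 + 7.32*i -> [7.56, 14.88, 22.2, 29.52, 36.84]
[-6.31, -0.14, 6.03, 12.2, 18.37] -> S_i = -6.31 + 6.17*i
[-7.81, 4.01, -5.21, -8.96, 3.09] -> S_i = Random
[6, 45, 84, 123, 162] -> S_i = 6 + 39*i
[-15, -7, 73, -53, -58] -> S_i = Random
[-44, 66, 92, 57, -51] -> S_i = Random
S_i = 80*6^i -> [80, 480, 2880, 17280, 103680]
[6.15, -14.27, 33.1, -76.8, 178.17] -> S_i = 6.15*(-2.32)^i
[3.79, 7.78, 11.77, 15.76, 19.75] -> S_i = 3.79 + 3.99*i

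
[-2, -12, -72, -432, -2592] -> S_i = -2*6^i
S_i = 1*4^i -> [1, 4, 16, 64, 256]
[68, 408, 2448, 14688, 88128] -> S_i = 68*6^i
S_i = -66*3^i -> [-66, -198, -594, -1782, -5346]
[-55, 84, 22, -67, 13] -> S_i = Random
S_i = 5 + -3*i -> [5, 2, -1, -4, -7]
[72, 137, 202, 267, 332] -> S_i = 72 + 65*i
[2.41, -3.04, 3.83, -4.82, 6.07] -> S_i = 2.41*(-1.26)^i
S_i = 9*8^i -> [9, 72, 576, 4608, 36864]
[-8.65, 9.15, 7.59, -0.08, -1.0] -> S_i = Random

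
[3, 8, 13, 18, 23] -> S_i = 3 + 5*i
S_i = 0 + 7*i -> [0, 7, 14, 21, 28]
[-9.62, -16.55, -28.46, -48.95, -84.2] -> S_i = -9.62*1.72^i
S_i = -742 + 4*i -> [-742, -738, -734, -730, -726]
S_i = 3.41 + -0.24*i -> [3.41, 3.17, 2.93, 2.69, 2.45]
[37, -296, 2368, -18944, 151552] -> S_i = 37*-8^i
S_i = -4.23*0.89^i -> [-4.23, -3.76, -3.35, -2.98, -2.65]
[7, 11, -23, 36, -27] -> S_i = Random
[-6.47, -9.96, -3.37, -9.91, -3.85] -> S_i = Random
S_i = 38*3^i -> [38, 114, 342, 1026, 3078]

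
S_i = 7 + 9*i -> [7, 16, 25, 34, 43]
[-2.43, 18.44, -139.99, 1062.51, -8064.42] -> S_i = -2.43*(-7.59)^i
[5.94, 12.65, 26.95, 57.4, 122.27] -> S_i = 5.94*2.13^i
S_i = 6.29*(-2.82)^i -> [6.29, -17.74, 50.02, -141.06, 397.78]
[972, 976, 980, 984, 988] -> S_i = 972 + 4*i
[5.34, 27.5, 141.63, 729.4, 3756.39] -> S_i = 5.34*5.15^i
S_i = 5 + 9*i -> [5, 14, 23, 32, 41]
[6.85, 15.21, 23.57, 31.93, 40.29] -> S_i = 6.85 + 8.36*i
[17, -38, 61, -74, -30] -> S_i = Random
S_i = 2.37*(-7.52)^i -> [2.37, -17.82, 134.02, -1007.86, 7579.14]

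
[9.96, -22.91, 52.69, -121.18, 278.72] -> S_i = 9.96*(-2.30)^i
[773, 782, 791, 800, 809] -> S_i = 773 + 9*i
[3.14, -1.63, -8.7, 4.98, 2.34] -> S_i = Random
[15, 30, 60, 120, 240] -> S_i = 15*2^i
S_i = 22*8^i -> [22, 176, 1408, 11264, 90112]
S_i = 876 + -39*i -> [876, 837, 798, 759, 720]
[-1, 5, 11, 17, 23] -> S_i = -1 + 6*i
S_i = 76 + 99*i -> [76, 175, 274, 373, 472]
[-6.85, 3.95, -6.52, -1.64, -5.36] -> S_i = Random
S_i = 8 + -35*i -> [8, -27, -62, -97, -132]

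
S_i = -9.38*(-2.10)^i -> [-9.38, 19.7, -41.37, 86.87, -182.42]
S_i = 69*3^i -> [69, 207, 621, 1863, 5589]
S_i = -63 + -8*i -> [-63, -71, -79, -87, -95]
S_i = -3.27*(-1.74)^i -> [-3.27, 5.69, -9.9, 17.23, -29.97]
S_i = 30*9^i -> [30, 270, 2430, 21870, 196830]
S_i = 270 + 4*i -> [270, 274, 278, 282, 286]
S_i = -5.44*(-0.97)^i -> [-5.44, 5.28, -5.12, 4.96, -4.82]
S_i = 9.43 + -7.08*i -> [9.43, 2.35, -4.73, -11.81, -18.89]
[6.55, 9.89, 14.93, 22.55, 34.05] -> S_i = 6.55*1.51^i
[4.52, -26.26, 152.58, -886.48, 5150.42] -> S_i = 4.52*(-5.81)^i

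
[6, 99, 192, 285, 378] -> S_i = 6 + 93*i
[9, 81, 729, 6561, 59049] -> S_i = 9*9^i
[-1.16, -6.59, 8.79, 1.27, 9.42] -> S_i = Random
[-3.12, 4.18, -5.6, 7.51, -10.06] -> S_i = -3.12*(-1.34)^i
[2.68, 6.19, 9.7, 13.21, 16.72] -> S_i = 2.68 + 3.51*i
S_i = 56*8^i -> [56, 448, 3584, 28672, 229376]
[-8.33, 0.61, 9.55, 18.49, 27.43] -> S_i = -8.33 + 8.94*i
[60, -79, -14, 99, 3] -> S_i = Random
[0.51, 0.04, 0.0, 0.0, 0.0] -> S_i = 0.51*0.08^i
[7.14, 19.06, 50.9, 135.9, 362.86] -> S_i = 7.14*2.67^i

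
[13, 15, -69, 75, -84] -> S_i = Random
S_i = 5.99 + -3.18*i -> [5.99, 2.81, -0.37, -3.55, -6.73]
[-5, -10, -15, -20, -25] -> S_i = -5 + -5*i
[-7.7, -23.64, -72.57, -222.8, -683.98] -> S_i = -7.70*3.07^i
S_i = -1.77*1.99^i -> [-1.77, -3.52, -7.01, -13.95, -27.76]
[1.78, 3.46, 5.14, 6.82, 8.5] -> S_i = 1.78 + 1.68*i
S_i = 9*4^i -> [9, 36, 144, 576, 2304]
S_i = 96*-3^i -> [96, -288, 864, -2592, 7776]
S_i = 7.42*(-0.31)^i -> [7.42, -2.3, 0.71, -0.22, 0.07]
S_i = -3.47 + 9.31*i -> [-3.47, 5.84, 15.15, 24.46, 33.77]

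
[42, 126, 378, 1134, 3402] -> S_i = 42*3^i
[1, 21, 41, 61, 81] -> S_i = 1 + 20*i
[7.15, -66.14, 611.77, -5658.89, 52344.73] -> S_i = 7.15*(-9.25)^i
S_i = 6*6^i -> [6, 36, 216, 1296, 7776]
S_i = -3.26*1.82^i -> [-3.26, -5.93, -10.8, -19.65, -35.77]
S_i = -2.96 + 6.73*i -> [-2.96, 3.77, 10.5, 17.23, 23.96]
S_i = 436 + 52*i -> [436, 488, 540, 592, 644]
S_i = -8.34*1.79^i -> [-8.34, -14.93, -26.72, -47.83, -85.62]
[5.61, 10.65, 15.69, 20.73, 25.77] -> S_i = 5.61 + 5.04*i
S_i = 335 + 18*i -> [335, 353, 371, 389, 407]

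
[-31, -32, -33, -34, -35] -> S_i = -31 + -1*i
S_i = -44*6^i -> [-44, -264, -1584, -9504, -57024]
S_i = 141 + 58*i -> [141, 199, 257, 315, 373]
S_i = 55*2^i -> [55, 110, 220, 440, 880]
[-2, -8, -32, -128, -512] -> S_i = -2*4^i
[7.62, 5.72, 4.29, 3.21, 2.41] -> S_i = 7.62*0.75^i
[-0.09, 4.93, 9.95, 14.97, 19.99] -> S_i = -0.09 + 5.02*i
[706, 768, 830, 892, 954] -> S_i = 706 + 62*i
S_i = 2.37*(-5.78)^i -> [2.37, -13.7, 79.18, -457.65, 2645.21]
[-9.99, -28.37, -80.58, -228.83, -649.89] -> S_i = -9.99*2.84^i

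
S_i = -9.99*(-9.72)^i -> [-9.99, 97.1, -943.84, 9174.12, -89172.42]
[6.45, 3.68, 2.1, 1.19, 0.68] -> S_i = 6.45*0.57^i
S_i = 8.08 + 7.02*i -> [8.08, 15.1, 22.12, 29.14, 36.16]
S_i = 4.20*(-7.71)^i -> [4.2, -32.38, 249.67, -1924.92, 14841.12]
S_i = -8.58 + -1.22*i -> [-8.58, -9.8, -11.02, -12.24, -13.46]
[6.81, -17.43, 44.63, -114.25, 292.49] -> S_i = 6.81*(-2.56)^i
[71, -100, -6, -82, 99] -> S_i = Random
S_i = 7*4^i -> [7, 28, 112, 448, 1792]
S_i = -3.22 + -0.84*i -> [-3.22, -4.06, -4.9, -5.74, -6.58]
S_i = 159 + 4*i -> [159, 163, 167, 171, 175]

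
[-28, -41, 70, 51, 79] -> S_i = Random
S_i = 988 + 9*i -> [988, 997, 1006, 1015, 1024]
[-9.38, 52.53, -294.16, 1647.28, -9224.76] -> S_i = -9.38*(-5.60)^i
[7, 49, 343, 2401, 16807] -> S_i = 7*7^i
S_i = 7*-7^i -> [7, -49, 343, -2401, 16807]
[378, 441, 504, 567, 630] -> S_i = 378 + 63*i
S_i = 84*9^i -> [84, 756, 6804, 61236, 551124]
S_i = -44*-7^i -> [-44, 308, -2156, 15092, -105644]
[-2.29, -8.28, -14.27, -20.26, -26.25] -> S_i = -2.29 + -5.99*i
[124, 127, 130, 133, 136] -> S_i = 124 + 3*i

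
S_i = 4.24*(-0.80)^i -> [4.24, -3.39, 2.71, -2.17, 1.74]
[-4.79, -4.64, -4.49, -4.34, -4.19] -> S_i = -4.79 + 0.15*i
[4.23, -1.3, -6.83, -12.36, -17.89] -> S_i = 4.23 + -5.53*i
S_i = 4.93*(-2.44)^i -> [4.93, -12.03, 29.35, -71.62, 174.75]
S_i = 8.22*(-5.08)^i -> [8.22, -41.76, 212.13, -1077.61, 5474.28]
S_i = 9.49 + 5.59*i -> [9.49, 15.08, 20.67, 26.26, 31.85]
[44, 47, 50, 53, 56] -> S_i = 44 + 3*i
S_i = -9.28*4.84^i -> [-9.28, -44.92, -217.39, -1052.17, -5092.48]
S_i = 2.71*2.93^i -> [2.71, 7.94, 23.27, 68.17, 199.73]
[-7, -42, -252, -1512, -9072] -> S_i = -7*6^i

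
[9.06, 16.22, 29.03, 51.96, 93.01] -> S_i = 9.06*1.79^i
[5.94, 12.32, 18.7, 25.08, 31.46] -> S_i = 5.94 + 6.38*i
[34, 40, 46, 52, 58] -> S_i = 34 + 6*i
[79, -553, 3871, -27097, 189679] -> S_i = 79*-7^i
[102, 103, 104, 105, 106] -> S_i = 102 + 1*i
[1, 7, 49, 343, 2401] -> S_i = 1*7^i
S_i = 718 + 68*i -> [718, 786, 854, 922, 990]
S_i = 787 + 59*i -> [787, 846, 905, 964, 1023]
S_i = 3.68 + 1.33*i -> [3.68, 5.01, 6.34, 7.67, 9.0]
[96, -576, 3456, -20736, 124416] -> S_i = 96*-6^i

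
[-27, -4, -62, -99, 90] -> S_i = Random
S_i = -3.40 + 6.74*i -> [-3.4, 3.34, 10.08, 16.82, 23.56]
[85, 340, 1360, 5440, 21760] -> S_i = 85*4^i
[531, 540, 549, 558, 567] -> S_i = 531 + 9*i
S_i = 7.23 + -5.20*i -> [7.23, 2.03, -3.17, -8.37, -13.57]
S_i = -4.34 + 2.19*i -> [-4.34, -2.15, 0.04, 2.23, 4.42]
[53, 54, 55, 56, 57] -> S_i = 53 + 1*i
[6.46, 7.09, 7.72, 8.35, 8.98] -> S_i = 6.46 + 0.63*i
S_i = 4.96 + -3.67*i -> [4.96, 1.29, -2.38, -6.05, -9.72]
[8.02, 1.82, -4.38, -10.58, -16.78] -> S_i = 8.02 + -6.20*i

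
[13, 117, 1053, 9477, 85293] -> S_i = 13*9^i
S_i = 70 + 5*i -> [70, 75, 80, 85, 90]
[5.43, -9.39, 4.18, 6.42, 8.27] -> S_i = Random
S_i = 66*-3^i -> [66, -198, 594, -1782, 5346]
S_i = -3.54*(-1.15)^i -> [-3.54, 4.07, -4.68, 5.38, -6.19]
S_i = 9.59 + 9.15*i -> [9.59, 18.74, 27.89, 37.04, 46.19]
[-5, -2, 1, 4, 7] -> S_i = -5 + 3*i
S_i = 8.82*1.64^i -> [8.82, 14.46, 23.72, 38.9, 63.8]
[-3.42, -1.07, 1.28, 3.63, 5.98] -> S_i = -3.42 + 2.35*i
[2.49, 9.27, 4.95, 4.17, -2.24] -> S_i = Random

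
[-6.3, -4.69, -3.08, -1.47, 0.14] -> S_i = -6.30 + 1.61*i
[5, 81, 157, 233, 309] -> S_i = 5 + 76*i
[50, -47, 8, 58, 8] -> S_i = Random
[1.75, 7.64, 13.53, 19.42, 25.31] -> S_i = 1.75 + 5.89*i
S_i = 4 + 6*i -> [4, 10, 16, 22, 28]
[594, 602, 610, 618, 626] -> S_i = 594 + 8*i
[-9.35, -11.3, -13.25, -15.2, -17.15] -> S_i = -9.35 + -1.95*i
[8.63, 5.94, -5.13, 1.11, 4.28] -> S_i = Random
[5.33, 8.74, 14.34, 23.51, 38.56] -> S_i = 5.33*1.64^i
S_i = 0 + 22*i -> [0, 22, 44, 66, 88]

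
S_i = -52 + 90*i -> [-52, 38, 128, 218, 308]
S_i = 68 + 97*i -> [68, 165, 262, 359, 456]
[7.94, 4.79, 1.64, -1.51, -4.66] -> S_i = 7.94 + -3.15*i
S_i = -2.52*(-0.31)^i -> [-2.52, 0.78, -0.24, 0.08, -0.02]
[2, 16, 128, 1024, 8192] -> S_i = 2*8^i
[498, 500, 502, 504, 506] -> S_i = 498 + 2*i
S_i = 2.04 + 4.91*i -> [2.04, 6.95, 11.86, 16.77, 21.68]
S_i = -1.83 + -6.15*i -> [-1.83, -7.98, -14.13, -20.28, -26.43]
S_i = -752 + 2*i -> [-752, -750, -748, -746, -744]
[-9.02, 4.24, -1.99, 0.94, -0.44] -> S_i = -9.02*(-0.47)^i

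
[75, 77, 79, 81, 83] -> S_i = 75 + 2*i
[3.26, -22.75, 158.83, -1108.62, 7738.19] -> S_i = 3.26*(-6.98)^i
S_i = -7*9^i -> [-7, -63, -567, -5103, -45927]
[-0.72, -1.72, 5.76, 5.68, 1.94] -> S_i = Random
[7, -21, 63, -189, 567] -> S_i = 7*-3^i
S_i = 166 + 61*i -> [166, 227, 288, 349, 410]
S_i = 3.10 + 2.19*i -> [3.1, 5.29, 7.48, 9.67, 11.86]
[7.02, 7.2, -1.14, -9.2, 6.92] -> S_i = Random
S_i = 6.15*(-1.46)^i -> [6.15, -8.98, 13.11, -19.14, 27.94]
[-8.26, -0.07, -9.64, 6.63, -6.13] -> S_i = Random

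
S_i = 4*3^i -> [4, 12, 36, 108, 324]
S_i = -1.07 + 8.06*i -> [-1.07, 6.99, 15.05, 23.11, 31.17]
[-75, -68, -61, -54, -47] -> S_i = -75 + 7*i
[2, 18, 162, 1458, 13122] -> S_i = 2*9^i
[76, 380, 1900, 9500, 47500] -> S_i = 76*5^i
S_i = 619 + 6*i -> [619, 625, 631, 637, 643]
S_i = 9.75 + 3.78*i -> [9.75, 13.53, 17.31, 21.09, 24.87]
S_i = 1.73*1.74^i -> [1.73, 3.01, 5.24, 9.11, 15.86]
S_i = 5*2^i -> [5, 10, 20, 40, 80]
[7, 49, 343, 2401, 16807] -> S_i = 7*7^i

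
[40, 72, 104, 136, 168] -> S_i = 40 + 32*i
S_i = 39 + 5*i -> [39, 44, 49, 54, 59]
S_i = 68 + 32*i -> [68, 100, 132, 164, 196]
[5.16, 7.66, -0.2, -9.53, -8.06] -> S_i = Random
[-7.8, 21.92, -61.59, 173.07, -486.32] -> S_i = -7.80*(-2.81)^i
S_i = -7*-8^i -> [-7, 56, -448, 3584, -28672]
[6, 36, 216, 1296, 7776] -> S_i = 6*6^i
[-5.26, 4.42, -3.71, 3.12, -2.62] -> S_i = -5.26*(-0.84)^i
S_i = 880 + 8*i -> [880, 888, 896, 904, 912]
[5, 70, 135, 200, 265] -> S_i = 5 + 65*i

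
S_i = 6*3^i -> [6, 18, 54, 162, 486]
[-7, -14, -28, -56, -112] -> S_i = -7*2^i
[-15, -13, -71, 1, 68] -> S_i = Random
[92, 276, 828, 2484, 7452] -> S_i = 92*3^i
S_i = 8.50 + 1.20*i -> [8.5, 9.7, 10.9, 12.1, 13.3]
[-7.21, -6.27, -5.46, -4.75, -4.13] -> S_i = -7.21*0.87^i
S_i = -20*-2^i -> [-20, 40, -80, 160, -320]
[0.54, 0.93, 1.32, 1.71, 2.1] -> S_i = 0.54 + 0.39*i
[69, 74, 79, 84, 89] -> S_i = 69 + 5*i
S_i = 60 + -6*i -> [60, 54, 48, 42, 36]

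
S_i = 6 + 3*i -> [6, 9, 12, 15, 18]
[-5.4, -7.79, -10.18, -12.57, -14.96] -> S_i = -5.40 + -2.39*i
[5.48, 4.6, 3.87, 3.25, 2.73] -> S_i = 5.48*0.84^i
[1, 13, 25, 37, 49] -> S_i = 1 + 12*i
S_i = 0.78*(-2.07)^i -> [0.78, -1.61, 3.34, -6.92, 14.32]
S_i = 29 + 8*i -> [29, 37, 45, 53, 61]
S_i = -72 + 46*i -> [-72, -26, 20, 66, 112]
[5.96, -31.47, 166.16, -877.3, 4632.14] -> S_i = 5.96*(-5.28)^i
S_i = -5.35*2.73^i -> [-5.35, -14.61, -39.87, -108.85, -297.17]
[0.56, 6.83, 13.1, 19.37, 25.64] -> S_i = 0.56 + 6.27*i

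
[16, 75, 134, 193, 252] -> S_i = 16 + 59*i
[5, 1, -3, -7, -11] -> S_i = 5 + -4*i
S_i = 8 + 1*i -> [8, 9, 10, 11, 12]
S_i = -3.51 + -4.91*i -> [-3.51, -8.42, -13.33, -18.24, -23.15]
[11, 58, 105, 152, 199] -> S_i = 11 + 47*i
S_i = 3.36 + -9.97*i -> [3.36, -6.61, -16.58, -26.55, -36.52]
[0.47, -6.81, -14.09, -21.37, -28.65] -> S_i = 0.47 + -7.28*i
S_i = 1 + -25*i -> [1, -24, -49, -74, -99]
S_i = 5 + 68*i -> [5, 73, 141, 209, 277]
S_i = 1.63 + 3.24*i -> [1.63, 4.87, 8.11, 11.35, 14.59]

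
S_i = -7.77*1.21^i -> [-7.77, -9.4, -11.38, -13.77, -16.66]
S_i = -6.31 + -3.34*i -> [-6.31, -9.65, -12.99, -16.33, -19.67]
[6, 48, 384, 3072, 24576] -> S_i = 6*8^i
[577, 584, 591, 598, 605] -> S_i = 577 + 7*i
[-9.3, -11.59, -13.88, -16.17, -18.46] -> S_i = -9.30 + -2.29*i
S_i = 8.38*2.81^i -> [8.38, 23.55, 66.17, 185.94, 522.48]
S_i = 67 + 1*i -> [67, 68, 69, 70, 71]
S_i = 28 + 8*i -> [28, 36, 44, 52, 60]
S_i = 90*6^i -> [90, 540, 3240, 19440, 116640]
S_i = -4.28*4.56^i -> [-4.28, -19.52, -89.0, -405.82, -1850.56]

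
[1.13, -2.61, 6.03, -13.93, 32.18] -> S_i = 1.13*(-2.31)^i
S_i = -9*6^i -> [-9, -54, -324, -1944, -11664]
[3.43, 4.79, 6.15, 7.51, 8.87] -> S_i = 3.43 + 1.36*i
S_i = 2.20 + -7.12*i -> [2.2, -4.92, -12.04, -19.16, -26.28]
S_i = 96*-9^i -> [96, -864, 7776, -69984, 629856]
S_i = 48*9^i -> [48, 432, 3888, 34992, 314928]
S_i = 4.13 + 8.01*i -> [4.13, 12.14, 20.15, 28.16, 36.17]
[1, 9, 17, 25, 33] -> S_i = 1 + 8*i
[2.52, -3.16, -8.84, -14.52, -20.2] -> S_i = 2.52 + -5.68*i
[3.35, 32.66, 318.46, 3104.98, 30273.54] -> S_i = 3.35*9.75^i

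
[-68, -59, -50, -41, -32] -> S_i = -68 + 9*i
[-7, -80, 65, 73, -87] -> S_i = Random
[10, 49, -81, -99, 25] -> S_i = Random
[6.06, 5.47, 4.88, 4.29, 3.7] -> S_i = 6.06 + -0.59*i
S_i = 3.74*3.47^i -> [3.74, 12.98, 45.03, 156.26, 542.24]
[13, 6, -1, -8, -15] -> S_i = 13 + -7*i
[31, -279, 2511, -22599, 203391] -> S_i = 31*-9^i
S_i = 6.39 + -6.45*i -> [6.39, -0.06, -6.51, -12.96, -19.41]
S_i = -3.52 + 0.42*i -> [-3.52, -3.1, -2.68, -2.26, -1.84]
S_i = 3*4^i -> [3, 12, 48, 192, 768]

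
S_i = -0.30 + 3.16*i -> [-0.3, 2.86, 6.02, 9.18, 12.34]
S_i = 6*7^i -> [6, 42, 294, 2058, 14406]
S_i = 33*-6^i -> [33, -198, 1188, -7128, 42768]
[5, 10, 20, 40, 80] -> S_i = 5*2^i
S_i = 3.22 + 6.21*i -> [3.22, 9.43, 15.64, 21.85, 28.06]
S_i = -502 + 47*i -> [-502, -455, -408, -361, -314]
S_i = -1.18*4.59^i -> [-1.18, -5.42, -24.86, -114.11, -523.76]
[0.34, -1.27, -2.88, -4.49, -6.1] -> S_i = 0.34 + -1.61*i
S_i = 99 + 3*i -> [99, 102, 105, 108, 111]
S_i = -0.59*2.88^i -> [-0.59, -1.7, -4.89, -14.09, -40.59]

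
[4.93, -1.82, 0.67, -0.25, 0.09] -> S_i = 4.93*(-0.37)^i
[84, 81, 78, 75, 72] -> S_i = 84 + -3*i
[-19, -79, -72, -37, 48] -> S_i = Random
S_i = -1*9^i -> [-1, -9, -81, -729, -6561]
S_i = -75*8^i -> [-75, -600, -4800, -38400, -307200]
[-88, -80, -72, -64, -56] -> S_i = -88 + 8*i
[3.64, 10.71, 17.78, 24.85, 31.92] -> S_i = 3.64 + 7.07*i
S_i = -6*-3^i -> [-6, 18, -54, 162, -486]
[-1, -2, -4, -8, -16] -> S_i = -1*2^i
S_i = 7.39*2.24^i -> [7.39, 16.55, 37.08, 83.06, 186.05]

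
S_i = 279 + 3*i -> [279, 282, 285, 288, 291]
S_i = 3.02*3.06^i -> [3.02, 9.24, 28.28, 86.53, 264.78]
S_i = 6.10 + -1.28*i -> [6.1, 4.82, 3.54, 2.26, 0.98]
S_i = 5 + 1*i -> [5, 6, 7, 8, 9]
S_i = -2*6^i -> [-2, -12, -72, -432, -2592]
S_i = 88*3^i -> [88, 264, 792, 2376, 7128]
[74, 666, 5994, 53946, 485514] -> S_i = 74*9^i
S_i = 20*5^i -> [20, 100, 500, 2500, 12500]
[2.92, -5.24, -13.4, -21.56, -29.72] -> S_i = 2.92 + -8.16*i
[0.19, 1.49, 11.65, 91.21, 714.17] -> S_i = 0.19*7.83^i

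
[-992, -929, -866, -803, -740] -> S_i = -992 + 63*i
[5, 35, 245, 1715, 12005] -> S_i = 5*7^i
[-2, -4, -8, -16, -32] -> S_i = -2*2^i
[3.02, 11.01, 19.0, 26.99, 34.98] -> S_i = 3.02 + 7.99*i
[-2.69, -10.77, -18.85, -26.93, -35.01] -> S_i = -2.69 + -8.08*i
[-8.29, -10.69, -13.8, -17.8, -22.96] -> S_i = -8.29*1.29^i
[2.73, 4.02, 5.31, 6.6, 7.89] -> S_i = 2.73 + 1.29*i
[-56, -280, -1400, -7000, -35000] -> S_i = -56*5^i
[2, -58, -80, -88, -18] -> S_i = Random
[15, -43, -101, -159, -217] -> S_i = 15 + -58*i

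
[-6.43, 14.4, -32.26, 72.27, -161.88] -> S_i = -6.43*(-2.24)^i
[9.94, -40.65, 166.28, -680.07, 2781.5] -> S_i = 9.94*(-4.09)^i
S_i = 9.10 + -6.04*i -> [9.1, 3.06, -2.98, -9.02, -15.06]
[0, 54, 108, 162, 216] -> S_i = 0 + 54*i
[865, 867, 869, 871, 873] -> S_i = 865 + 2*i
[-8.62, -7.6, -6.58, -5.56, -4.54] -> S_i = -8.62 + 1.02*i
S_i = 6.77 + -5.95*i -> [6.77, 0.82, -5.13, -11.08, -17.03]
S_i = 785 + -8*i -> [785, 777, 769, 761, 753]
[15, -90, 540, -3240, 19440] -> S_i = 15*-6^i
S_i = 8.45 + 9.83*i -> [8.45, 18.28, 28.11, 37.94, 47.77]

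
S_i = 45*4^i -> [45, 180, 720, 2880, 11520]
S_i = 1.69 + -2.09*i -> [1.69, -0.4, -2.49, -4.58, -6.67]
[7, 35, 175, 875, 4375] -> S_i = 7*5^i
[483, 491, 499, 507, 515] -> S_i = 483 + 8*i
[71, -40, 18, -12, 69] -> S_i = Random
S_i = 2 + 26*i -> [2, 28, 54, 80, 106]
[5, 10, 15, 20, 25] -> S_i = 5 + 5*i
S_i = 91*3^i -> [91, 273, 819, 2457, 7371]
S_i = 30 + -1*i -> [30, 29, 28, 27, 26]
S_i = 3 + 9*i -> [3, 12, 21, 30, 39]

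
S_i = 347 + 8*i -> [347, 355, 363, 371, 379]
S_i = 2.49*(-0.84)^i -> [2.49, -2.09, 1.76, -1.48, 1.24]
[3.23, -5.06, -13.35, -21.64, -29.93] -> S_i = 3.23 + -8.29*i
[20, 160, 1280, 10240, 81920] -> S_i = 20*8^i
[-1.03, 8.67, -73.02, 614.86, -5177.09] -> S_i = -1.03*(-8.42)^i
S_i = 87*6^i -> [87, 522, 3132, 18792, 112752]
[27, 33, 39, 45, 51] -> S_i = 27 + 6*i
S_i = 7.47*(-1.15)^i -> [7.47, -8.59, 9.88, -11.36, 13.07]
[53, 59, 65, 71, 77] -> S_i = 53 + 6*i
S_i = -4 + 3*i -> [-4, -1, 2, 5, 8]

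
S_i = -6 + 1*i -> [-6, -5, -4, -3, -2]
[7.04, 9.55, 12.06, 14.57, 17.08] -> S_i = 7.04 + 2.51*i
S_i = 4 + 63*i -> [4, 67, 130, 193, 256]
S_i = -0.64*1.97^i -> [-0.64, -1.26, -2.48, -4.89, -9.64]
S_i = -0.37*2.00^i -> [-0.37, -0.74, -1.48, -2.96, -5.92]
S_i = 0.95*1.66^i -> [0.95, 1.58, 2.62, 4.35, 7.21]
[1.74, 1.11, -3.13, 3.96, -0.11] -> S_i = Random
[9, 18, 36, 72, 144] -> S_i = 9*2^i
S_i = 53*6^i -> [53, 318, 1908, 11448, 68688]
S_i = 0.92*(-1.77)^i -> [0.92, -1.63, 2.88, -5.1, 9.03]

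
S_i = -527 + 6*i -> [-527, -521, -515, -509, -503]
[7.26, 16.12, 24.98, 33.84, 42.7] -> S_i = 7.26 + 8.86*i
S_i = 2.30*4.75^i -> [2.3, 10.92, 51.89, 246.5, 1170.85]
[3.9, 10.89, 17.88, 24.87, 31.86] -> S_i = 3.90 + 6.99*i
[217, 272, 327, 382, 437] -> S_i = 217 + 55*i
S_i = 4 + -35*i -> [4, -31, -66, -101, -136]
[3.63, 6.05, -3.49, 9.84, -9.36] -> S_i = Random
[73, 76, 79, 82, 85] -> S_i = 73 + 3*i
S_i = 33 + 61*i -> [33, 94, 155, 216, 277]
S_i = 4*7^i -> [4, 28, 196, 1372, 9604]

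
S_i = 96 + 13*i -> [96, 109, 122, 135, 148]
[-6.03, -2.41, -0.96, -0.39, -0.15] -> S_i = -6.03*0.40^i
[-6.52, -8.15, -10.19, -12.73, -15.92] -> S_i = -6.52*1.25^i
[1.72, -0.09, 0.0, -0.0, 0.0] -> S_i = 1.72*(-0.05)^i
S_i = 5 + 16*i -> [5, 21, 37, 53, 69]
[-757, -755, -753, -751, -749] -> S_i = -757 + 2*i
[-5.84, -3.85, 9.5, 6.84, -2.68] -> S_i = Random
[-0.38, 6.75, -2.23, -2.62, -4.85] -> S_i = Random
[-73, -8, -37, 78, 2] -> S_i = Random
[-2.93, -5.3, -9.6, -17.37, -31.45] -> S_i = -2.93*1.81^i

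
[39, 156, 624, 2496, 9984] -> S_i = 39*4^i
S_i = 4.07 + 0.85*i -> [4.07, 4.92, 5.77, 6.62, 7.47]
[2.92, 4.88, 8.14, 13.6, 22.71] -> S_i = 2.92*1.67^i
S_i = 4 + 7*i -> [4, 11, 18, 25, 32]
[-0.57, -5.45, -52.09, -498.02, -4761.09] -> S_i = -0.57*9.56^i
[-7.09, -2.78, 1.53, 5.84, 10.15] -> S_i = -7.09 + 4.31*i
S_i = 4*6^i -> [4, 24, 144, 864, 5184]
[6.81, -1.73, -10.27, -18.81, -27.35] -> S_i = 6.81 + -8.54*i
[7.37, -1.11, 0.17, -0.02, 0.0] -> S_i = 7.37*(-0.15)^i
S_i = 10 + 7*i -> [10, 17, 24, 31, 38]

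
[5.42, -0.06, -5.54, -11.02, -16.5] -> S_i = 5.42 + -5.48*i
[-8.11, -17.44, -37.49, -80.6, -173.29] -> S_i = -8.11*2.15^i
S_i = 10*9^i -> [10, 90, 810, 7290, 65610]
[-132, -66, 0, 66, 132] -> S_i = -132 + 66*i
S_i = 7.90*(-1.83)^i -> [7.9, -14.46, 26.46, -48.42, 88.6]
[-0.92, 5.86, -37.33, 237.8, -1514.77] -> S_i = -0.92*(-6.37)^i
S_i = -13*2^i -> [-13, -26, -52, -104, -208]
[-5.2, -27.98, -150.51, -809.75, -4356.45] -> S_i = -5.20*5.38^i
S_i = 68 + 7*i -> [68, 75, 82, 89, 96]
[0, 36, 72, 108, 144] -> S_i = 0 + 36*i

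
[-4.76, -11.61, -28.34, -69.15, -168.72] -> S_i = -4.76*2.44^i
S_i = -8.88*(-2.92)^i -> [-8.88, 25.93, -75.71, 221.09, -645.57]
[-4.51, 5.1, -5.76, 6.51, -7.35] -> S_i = -4.51*(-1.13)^i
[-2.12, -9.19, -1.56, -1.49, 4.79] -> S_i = Random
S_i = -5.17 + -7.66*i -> [-5.17, -12.83, -20.49, -28.15, -35.81]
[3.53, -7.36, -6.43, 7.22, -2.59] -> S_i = Random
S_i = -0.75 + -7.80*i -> [-0.75, -8.55, -16.35, -24.15, -31.95]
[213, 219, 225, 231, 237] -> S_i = 213 + 6*i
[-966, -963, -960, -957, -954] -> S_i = -966 + 3*i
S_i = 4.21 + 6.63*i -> [4.21, 10.84, 17.47, 24.1, 30.73]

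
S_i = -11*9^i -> [-11, -99, -891, -8019, -72171]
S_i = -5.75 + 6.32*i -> [-5.75, 0.57, 6.89, 13.21, 19.53]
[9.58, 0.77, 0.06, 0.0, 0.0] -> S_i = 9.58*0.08^i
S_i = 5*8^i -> [5, 40, 320, 2560, 20480]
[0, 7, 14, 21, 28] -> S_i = 0 + 7*i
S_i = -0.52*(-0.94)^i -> [-0.52, 0.49, -0.46, 0.43, -0.41]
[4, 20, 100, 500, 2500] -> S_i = 4*5^i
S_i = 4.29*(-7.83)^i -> [4.29, -33.59, 263.02, -2059.41, 16125.17]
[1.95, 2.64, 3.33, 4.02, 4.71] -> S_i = 1.95 + 0.69*i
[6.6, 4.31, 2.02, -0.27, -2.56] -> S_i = 6.60 + -2.29*i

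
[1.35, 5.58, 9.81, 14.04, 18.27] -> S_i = 1.35 + 4.23*i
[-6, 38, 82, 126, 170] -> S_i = -6 + 44*i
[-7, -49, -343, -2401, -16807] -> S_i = -7*7^i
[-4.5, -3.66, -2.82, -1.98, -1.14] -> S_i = -4.50 + 0.84*i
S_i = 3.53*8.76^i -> [3.53, 30.92, 270.88, 2372.94, 20786.97]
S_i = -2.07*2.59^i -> [-2.07, -5.36, -13.89, -35.96, -93.15]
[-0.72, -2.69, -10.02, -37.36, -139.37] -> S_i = -0.72*3.73^i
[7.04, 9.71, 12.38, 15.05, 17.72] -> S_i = 7.04 + 2.67*i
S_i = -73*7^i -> [-73, -511, -3577, -25039, -175273]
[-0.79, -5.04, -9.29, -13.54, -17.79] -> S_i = -0.79 + -4.25*i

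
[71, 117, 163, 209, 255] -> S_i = 71 + 46*i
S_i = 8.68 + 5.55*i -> [8.68, 14.23, 19.78, 25.33, 30.88]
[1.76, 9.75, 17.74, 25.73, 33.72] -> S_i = 1.76 + 7.99*i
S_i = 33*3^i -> [33, 99, 297, 891, 2673]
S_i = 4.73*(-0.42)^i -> [4.73, -1.99, 0.83, -0.35, 0.15]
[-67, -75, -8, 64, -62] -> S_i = Random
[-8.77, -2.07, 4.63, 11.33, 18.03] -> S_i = -8.77 + 6.70*i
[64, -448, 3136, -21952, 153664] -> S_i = 64*-7^i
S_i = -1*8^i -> [-1, -8, -64, -512, -4096]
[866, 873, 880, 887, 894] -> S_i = 866 + 7*i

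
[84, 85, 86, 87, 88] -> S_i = 84 + 1*i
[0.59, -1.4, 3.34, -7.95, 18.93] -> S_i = 0.59*(-2.38)^i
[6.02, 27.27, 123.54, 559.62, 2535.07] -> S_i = 6.02*4.53^i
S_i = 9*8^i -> [9, 72, 576, 4608, 36864]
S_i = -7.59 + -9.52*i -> [-7.59, -17.11, -26.63, -36.15, -45.67]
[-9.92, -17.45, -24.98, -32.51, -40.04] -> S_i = -9.92 + -7.53*i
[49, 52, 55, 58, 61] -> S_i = 49 + 3*i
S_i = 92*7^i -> [92, 644, 4508, 31556, 220892]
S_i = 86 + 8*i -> [86, 94, 102, 110, 118]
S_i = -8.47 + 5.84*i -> [-8.47, -2.63, 3.21, 9.05, 14.89]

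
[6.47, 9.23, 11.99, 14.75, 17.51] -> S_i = 6.47 + 2.76*i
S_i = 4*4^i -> [4, 16, 64, 256, 1024]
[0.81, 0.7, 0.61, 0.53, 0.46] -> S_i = 0.81*0.87^i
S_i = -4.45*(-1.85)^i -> [-4.45, 8.23, -15.23, 28.18, -52.13]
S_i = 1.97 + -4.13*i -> [1.97, -2.16, -6.29, -10.42, -14.55]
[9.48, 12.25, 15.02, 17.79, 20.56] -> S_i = 9.48 + 2.77*i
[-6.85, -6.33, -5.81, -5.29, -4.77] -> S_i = -6.85 + 0.52*i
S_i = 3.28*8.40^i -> [3.28, 27.55, 231.44, 1944.07, 16330.18]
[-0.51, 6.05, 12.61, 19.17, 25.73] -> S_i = -0.51 + 6.56*i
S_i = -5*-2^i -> [-5, 10, -20, 40, -80]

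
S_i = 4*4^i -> [4, 16, 64, 256, 1024]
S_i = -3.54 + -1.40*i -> [-3.54, -4.94, -6.34, -7.74, -9.14]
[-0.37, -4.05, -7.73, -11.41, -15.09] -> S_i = -0.37 + -3.68*i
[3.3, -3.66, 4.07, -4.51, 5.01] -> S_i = 3.30*(-1.11)^i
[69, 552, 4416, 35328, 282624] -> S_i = 69*8^i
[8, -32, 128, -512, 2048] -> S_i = 8*-4^i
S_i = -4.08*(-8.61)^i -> [-4.08, 35.13, -302.46, 2604.17, -22421.92]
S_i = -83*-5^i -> [-83, 415, -2075, 10375, -51875]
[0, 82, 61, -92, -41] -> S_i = Random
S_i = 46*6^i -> [46, 276, 1656, 9936, 59616]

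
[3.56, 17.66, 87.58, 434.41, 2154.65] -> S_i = 3.56*4.96^i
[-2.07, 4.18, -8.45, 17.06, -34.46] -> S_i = -2.07*(-2.02)^i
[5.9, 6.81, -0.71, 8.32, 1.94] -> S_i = Random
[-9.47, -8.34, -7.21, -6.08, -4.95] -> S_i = -9.47 + 1.13*i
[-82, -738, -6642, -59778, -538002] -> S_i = -82*9^i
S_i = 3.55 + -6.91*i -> [3.55, -3.36, -10.27, -17.18, -24.09]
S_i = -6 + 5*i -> [-6, -1, 4, 9, 14]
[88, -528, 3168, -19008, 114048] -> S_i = 88*-6^i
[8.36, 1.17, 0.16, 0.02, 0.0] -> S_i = 8.36*0.14^i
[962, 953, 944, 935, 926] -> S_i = 962 + -9*i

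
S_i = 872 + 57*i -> [872, 929, 986, 1043, 1100]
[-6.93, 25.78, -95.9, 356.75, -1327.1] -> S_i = -6.93*(-3.72)^i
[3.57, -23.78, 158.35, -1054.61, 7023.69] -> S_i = 3.57*(-6.66)^i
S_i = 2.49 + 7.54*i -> [2.49, 10.03, 17.57, 25.11, 32.65]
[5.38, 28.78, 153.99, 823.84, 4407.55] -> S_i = 5.38*5.35^i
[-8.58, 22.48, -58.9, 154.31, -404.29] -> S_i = -8.58*(-2.62)^i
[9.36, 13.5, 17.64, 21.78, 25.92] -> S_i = 9.36 + 4.14*i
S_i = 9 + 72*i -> [9, 81, 153, 225, 297]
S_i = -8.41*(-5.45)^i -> [-8.41, 45.83, -249.8, 1361.4, -7419.63]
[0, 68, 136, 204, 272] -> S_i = 0 + 68*i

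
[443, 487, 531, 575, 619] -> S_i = 443 + 44*i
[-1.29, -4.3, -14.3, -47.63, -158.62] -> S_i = -1.29*3.33^i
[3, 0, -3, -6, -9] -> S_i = 3 + -3*i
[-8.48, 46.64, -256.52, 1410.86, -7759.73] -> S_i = -8.48*(-5.50)^i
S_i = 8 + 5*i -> [8, 13, 18, 23, 28]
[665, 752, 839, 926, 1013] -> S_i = 665 + 87*i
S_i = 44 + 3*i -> [44, 47, 50, 53, 56]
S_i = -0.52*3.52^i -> [-0.52, -1.83, -6.44, -22.68, -79.83]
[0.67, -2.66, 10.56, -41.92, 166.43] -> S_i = 0.67*(-3.97)^i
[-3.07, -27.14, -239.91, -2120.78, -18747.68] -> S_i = -3.07*8.84^i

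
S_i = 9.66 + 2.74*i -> [9.66, 12.4, 15.14, 17.88, 20.62]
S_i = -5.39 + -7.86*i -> [-5.39, -13.25, -21.11, -28.97, -36.83]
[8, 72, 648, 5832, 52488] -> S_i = 8*9^i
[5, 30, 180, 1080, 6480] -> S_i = 5*6^i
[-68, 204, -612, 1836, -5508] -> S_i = -68*-3^i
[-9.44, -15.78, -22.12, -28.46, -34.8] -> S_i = -9.44 + -6.34*i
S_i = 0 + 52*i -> [0, 52, 104, 156, 208]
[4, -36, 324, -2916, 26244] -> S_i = 4*-9^i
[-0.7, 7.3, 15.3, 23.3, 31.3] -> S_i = -0.70 + 8.00*i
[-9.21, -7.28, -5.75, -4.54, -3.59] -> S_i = -9.21*0.79^i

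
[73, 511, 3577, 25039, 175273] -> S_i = 73*7^i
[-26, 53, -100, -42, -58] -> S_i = Random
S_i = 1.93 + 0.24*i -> [1.93, 2.17, 2.41, 2.65, 2.89]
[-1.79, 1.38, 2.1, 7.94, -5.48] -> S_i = Random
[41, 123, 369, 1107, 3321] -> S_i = 41*3^i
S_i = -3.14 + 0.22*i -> [-3.14, -2.92, -2.7, -2.48, -2.26]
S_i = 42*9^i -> [42, 378, 3402, 30618, 275562]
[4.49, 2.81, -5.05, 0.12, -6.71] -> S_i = Random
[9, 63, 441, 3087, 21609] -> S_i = 9*7^i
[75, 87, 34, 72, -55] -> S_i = Random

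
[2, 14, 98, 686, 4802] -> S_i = 2*7^i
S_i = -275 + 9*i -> [-275, -266, -257, -248, -239]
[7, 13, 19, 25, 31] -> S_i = 7 + 6*i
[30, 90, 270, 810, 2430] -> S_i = 30*3^i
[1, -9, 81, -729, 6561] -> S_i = 1*-9^i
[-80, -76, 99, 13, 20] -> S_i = Random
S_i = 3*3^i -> [3, 9, 27, 81, 243]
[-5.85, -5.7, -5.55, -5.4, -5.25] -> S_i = -5.85 + 0.15*i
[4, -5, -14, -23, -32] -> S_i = 4 + -9*i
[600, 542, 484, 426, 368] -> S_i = 600 + -58*i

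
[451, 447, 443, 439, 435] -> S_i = 451 + -4*i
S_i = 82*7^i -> [82, 574, 4018, 28126, 196882]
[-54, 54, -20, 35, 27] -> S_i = Random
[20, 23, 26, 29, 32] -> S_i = 20 + 3*i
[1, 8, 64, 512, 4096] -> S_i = 1*8^i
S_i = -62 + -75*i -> [-62, -137, -212, -287, -362]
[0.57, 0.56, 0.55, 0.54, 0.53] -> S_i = 0.57*0.98^i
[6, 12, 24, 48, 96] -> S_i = 6*2^i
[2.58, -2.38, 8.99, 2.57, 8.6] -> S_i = Random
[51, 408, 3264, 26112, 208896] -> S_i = 51*8^i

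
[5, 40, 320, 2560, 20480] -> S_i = 5*8^i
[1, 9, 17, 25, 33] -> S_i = 1 + 8*i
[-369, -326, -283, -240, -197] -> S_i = -369 + 43*i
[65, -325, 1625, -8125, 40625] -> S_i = 65*-5^i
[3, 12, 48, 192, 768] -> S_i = 3*4^i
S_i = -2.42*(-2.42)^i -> [-2.42, 5.86, -14.17, 34.3, -83.0]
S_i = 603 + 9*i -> [603, 612, 621, 630, 639]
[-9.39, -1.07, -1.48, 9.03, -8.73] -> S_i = Random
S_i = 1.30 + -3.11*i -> [1.3, -1.81, -4.92, -8.03, -11.14]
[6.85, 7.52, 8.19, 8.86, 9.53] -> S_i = 6.85 + 0.67*i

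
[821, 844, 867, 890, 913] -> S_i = 821 + 23*i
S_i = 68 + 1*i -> [68, 69, 70, 71, 72]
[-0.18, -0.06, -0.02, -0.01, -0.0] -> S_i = -0.18*0.31^i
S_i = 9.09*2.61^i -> [9.09, 23.72, 61.92, 161.62, 421.82]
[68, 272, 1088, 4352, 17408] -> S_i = 68*4^i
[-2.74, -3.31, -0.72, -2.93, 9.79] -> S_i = Random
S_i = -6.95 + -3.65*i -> [-6.95, -10.6, -14.25, -17.9, -21.55]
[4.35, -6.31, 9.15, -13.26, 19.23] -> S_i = 4.35*(-1.45)^i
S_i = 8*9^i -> [8, 72, 648, 5832, 52488]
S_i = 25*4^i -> [25, 100, 400, 1600, 6400]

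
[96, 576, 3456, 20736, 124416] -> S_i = 96*6^i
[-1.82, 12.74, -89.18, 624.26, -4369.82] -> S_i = -1.82*(-7.00)^i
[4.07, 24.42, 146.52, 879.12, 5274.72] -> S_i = 4.07*6.00^i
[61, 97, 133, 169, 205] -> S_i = 61 + 36*i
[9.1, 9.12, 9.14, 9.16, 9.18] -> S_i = 9.10 + 0.02*i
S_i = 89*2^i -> [89, 178, 356, 712, 1424]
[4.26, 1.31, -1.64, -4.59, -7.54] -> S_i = 4.26 + -2.95*i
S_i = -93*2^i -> [-93, -186, -372, -744, -1488]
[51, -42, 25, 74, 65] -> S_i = Random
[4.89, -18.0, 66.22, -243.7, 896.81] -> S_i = 4.89*(-3.68)^i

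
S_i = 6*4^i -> [6, 24, 96, 384, 1536]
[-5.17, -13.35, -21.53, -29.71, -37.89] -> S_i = -5.17 + -8.18*i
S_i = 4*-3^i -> [4, -12, 36, -108, 324]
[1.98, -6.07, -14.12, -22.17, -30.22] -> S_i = 1.98 + -8.05*i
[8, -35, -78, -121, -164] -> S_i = 8 + -43*i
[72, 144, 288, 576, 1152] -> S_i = 72*2^i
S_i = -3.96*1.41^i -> [-3.96, -5.58, -7.87, -11.1, -15.65]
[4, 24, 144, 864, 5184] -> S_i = 4*6^i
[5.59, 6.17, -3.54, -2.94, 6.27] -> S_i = Random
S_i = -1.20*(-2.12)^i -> [-1.2, 2.54, -5.39, 11.43, -24.24]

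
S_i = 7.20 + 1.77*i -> [7.2, 8.97, 10.74, 12.51, 14.28]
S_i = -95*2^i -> [-95, -190, -380, -760, -1520]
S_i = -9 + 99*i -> [-9, 90, 189, 288, 387]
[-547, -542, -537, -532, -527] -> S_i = -547 + 5*i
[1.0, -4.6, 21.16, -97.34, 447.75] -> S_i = 1.00*(-4.60)^i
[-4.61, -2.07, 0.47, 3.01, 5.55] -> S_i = -4.61 + 2.54*i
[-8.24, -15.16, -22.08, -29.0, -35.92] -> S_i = -8.24 + -6.92*i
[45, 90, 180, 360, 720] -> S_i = 45*2^i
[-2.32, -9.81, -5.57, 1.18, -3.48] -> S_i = Random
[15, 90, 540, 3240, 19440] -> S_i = 15*6^i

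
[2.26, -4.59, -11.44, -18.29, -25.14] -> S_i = 2.26 + -6.85*i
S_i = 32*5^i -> [32, 160, 800, 4000, 20000]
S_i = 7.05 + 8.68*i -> [7.05, 15.73, 24.41, 33.09, 41.77]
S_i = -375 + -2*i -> [-375, -377, -379, -381, -383]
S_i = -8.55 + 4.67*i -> [-8.55, -3.88, 0.79, 5.46, 10.13]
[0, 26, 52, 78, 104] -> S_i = 0 + 26*i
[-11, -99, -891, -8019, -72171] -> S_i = -11*9^i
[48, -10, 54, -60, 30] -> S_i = Random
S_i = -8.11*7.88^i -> [-8.11, -63.91, -503.59, -3968.25, -31269.84]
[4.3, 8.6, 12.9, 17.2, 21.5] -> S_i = 4.30 + 4.30*i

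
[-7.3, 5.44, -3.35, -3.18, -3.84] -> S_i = Random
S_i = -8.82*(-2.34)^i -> [-8.82, 20.64, -48.29, 113.01, -264.44]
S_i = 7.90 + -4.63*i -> [7.9, 3.27, -1.36, -5.99, -10.62]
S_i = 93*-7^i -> [93, -651, 4557, -31899, 223293]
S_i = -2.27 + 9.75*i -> [-2.27, 7.48, 17.23, 26.98, 36.73]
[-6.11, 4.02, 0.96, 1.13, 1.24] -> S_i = Random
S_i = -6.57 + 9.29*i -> [-6.57, 2.72, 12.01, 21.3, 30.59]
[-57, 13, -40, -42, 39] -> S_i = Random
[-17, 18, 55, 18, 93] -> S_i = Random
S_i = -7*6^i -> [-7, -42, -252, -1512, -9072]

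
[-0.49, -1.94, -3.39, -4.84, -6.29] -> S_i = -0.49 + -1.45*i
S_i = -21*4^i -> [-21, -84, -336, -1344, -5376]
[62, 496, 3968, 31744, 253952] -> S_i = 62*8^i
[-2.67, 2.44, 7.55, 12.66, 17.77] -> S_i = -2.67 + 5.11*i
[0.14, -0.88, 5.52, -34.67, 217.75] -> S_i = 0.14*(-6.28)^i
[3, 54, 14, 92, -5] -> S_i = Random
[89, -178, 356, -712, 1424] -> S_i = 89*-2^i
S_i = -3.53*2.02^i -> [-3.53, -7.13, -14.4, -29.1, -58.77]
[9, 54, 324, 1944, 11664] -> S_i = 9*6^i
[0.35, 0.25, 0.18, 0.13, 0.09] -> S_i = 0.35*0.71^i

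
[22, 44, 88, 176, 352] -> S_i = 22*2^i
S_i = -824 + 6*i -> [-824, -818, -812, -806, -800]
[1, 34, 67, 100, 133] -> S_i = 1 + 33*i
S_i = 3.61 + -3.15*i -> [3.61, 0.46, -2.69, -5.84, -8.99]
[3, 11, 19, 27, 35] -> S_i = 3 + 8*i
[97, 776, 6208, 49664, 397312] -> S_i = 97*8^i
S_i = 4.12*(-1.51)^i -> [4.12, -6.22, 9.39, -14.18, 21.42]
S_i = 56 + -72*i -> [56, -16, -88, -160, -232]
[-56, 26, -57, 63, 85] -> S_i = Random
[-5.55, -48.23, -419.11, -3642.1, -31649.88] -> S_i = -5.55*8.69^i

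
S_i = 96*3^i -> [96, 288, 864, 2592, 7776]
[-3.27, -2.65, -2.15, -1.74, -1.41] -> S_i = -3.27*0.81^i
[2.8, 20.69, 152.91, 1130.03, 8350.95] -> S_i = 2.80*7.39^i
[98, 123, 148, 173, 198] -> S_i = 98 + 25*i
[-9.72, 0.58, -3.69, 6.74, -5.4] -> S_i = Random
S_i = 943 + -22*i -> [943, 921, 899, 877, 855]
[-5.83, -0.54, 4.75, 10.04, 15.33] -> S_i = -5.83 + 5.29*i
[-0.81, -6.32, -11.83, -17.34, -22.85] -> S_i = -0.81 + -5.51*i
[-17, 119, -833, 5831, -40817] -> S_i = -17*-7^i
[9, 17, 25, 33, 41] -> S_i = 9 + 8*i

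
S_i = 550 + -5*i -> [550, 545, 540, 535, 530]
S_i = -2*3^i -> [-2, -6, -18, -54, -162]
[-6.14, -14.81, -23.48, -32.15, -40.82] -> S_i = -6.14 + -8.67*i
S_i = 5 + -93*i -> [5, -88, -181, -274, -367]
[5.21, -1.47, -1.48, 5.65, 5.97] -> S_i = Random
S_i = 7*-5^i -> [7, -35, 175, -875, 4375]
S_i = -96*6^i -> [-96, -576, -3456, -20736, -124416]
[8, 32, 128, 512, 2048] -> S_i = 8*4^i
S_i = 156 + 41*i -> [156, 197, 238, 279, 320]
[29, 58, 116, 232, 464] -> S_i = 29*2^i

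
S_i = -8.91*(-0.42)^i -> [-8.91, 3.74, -1.57, 0.66, -0.28]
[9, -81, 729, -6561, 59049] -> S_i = 9*-9^i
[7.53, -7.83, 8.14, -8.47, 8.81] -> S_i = 7.53*(-1.04)^i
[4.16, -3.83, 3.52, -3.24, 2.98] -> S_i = 4.16*(-0.92)^i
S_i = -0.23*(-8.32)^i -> [-0.23, 1.91, -15.92, 132.46, -1102.1]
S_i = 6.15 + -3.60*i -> [6.15, 2.55, -1.05, -4.65, -8.25]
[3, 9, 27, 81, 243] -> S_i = 3*3^i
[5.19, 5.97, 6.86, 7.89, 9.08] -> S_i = 5.19*1.15^i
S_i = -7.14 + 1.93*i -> [-7.14, -5.21, -3.28, -1.35, 0.58]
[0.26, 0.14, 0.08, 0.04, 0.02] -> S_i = 0.26*0.55^i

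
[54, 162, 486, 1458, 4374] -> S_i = 54*3^i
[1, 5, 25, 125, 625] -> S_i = 1*5^i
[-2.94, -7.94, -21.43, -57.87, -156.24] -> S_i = -2.94*2.70^i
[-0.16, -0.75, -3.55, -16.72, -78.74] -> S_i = -0.16*4.71^i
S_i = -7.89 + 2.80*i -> [-7.89, -5.09, -2.29, 0.51, 3.31]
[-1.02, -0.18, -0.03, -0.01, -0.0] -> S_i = -1.02*0.18^i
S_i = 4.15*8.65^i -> [4.15, 35.9, 310.51, 2685.94, 23233.39]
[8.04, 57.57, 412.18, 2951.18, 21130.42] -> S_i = 8.04*7.16^i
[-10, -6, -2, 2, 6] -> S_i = -10 + 4*i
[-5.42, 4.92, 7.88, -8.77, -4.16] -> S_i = Random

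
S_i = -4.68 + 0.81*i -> [-4.68, -3.87, -3.06, -2.25, -1.44]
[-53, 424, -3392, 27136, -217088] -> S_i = -53*-8^i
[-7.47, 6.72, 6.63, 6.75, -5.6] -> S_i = Random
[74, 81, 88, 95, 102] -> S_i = 74 + 7*i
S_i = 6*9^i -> [6, 54, 486, 4374, 39366]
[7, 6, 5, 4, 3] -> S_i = 7 + -1*i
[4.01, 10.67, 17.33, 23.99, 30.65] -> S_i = 4.01 + 6.66*i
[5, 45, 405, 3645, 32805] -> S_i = 5*9^i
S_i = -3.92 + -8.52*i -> [-3.92, -12.44, -20.96, -29.48, -38.0]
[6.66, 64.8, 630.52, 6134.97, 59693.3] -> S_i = 6.66*9.73^i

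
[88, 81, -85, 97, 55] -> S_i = Random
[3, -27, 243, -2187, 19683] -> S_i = 3*-9^i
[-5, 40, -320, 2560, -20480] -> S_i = -5*-8^i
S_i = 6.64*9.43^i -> [6.64, 62.62, 590.46, 5568.05, 52506.72]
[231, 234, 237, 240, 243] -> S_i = 231 + 3*i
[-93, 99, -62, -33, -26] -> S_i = Random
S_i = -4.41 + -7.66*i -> [-4.41, -12.07, -19.73, -27.39, -35.05]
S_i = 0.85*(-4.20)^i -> [0.85, -3.57, 14.99, -62.97, 264.49]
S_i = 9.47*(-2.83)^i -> [9.47, -26.8, 75.84, -214.64, 607.43]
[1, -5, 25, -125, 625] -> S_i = 1*-5^i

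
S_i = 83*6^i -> [83, 498, 2988, 17928, 107568]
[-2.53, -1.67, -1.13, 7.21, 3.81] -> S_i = Random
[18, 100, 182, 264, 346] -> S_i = 18 + 82*i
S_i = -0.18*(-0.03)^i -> [-0.18, 0.01, -0.0, 0.0, -0.0]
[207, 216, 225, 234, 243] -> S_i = 207 + 9*i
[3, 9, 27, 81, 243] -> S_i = 3*3^i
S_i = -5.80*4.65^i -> [-5.8, -26.97, -125.41, -583.16, -2711.69]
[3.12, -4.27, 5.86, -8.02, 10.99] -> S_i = 3.12*(-1.37)^i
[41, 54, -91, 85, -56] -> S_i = Random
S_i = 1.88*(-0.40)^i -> [1.88, -0.75, 0.3, -0.12, 0.05]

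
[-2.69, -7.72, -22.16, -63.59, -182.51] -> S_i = -2.69*2.87^i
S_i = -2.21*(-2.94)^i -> [-2.21, 6.5, -19.1, 56.16, -165.11]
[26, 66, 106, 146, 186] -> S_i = 26 + 40*i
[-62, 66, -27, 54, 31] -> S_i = Random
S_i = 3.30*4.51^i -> [3.3, 14.88, 67.12, 302.72, 1365.27]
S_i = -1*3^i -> [-1, -3, -9, -27, -81]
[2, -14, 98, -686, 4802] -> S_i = 2*-7^i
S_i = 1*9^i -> [1, 9, 81, 729, 6561]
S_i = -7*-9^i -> [-7, 63, -567, 5103, -45927]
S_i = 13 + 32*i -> [13, 45, 77, 109, 141]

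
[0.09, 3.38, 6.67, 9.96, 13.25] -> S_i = 0.09 + 3.29*i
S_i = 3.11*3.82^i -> [3.11, 11.88, 45.38, 173.36, 662.24]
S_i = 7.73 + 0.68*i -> [7.73, 8.41, 9.09, 9.77, 10.45]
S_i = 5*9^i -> [5, 45, 405, 3645, 32805]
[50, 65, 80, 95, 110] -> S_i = 50 + 15*i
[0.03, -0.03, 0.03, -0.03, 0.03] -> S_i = 0.03*(-0.97)^i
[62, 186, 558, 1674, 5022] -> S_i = 62*3^i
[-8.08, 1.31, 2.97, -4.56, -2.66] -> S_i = Random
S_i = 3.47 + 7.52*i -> [3.47, 10.99, 18.51, 26.03, 33.55]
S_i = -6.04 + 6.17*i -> [-6.04, 0.13, 6.3, 12.47, 18.64]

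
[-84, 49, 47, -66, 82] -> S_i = Random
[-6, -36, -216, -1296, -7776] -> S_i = -6*6^i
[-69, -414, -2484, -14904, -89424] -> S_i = -69*6^i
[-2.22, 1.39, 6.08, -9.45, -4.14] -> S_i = Random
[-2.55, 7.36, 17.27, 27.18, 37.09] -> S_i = -2.55 + 9.91*i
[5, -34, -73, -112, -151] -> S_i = 5 + -39*i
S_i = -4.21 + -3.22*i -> [-4.21, -7.43, -10.65, -13.87, -17.09]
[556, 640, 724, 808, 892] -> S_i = 556 + 84*i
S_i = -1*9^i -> [-1, -9, -81, -729, -6561]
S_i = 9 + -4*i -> [9, 5, 1, -3, -7]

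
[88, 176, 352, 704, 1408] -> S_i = 88*2^i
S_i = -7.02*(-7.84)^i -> [-7.02, 55.04, -431.49, 3382.87, -26521.7]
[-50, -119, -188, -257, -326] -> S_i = -50 + -69*i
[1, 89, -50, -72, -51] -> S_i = Random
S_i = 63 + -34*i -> [63, 29, -5, -39, -73]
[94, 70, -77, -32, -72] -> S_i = Random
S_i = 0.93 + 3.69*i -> [0.93, 4.62, 8.31, 12.0, 15.69]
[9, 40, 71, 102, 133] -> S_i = 9 + 31*i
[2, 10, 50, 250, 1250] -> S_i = 2*5^i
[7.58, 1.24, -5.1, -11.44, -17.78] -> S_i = 7.58 + -6.34*i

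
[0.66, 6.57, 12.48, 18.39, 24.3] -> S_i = 0.66 + 5.91*i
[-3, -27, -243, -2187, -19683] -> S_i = -3*9^i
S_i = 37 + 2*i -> [37, 39, 41, 43, 45]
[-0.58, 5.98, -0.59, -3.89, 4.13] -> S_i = Random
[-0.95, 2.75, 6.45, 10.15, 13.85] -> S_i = -0.95 + 3.70*i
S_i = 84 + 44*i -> [84, 128, 172, 216, 260]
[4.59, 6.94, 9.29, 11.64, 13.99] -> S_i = 4.59 + 2.35*i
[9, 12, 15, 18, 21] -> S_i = 9 + 3*i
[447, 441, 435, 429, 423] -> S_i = 447 + -6*i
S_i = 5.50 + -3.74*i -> [5.5, 1.76, -1.98, -5.72, -9.46]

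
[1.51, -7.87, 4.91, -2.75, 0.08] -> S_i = Random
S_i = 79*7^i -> [79, 553, 3871, 27097, 189679]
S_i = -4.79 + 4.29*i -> [-4.79, -0.5, 3.79, 8.08, 12.37]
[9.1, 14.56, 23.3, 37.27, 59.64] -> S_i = 9.10*1.60^i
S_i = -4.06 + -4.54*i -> [-4.06, -8.6, -13.14, -17.68, -22.22]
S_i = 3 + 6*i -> [3, 9, 15, 21, 27]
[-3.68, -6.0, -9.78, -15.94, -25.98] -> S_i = -3.68*1.63^i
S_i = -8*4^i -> [-8, -32, -128, -512, -2048]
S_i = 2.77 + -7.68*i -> [2.77, -4.91, -12.59, -20.27, -27.95]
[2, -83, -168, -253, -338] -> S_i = 2 + -85*i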